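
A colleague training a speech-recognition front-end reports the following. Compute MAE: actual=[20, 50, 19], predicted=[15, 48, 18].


Absolute errors: |20-15|=5, |50-48|=2, |19-18|=1
Sum = 8
MAE = 8/3 = 8/3

8/3


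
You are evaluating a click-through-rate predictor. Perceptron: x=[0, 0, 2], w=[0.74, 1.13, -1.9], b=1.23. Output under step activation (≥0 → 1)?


z = (0)·(0.74) + (0)·(1.13) + (2)·(-1.9) + 1.23
  = -2.57
step(z) = 0 (z<0)

0


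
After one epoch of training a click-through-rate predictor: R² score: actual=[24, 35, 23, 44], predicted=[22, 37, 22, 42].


ȳ = 31.5
SS_res = Σ(y-ŷ)² = 13
SS_tot = Σ(y-ȳ)² = 297
R² = 1 - SS_res/SS_tot = 1 - 0.0438 = 0.9562

0.9562


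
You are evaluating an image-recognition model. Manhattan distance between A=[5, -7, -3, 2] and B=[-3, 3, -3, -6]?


d = |5+ 3| + |-7-3| + |-3+ 3| + |2+ 6|
  = 8 + 10 + 0 + 8
  = 26

26


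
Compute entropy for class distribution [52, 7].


Probabilities: [52/59, 7/59] ≈ [0.8814, 0.1186]
H = -((52/59)·log₂(52/59) + (7/59)·log₂(7/59))
  = 0.5255 bits

0.5255 bits


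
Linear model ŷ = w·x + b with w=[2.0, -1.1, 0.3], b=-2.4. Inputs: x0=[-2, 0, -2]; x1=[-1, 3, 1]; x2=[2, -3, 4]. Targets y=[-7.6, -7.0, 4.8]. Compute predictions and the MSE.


ŷ0 = (2.0)·(-2) + (-1.1)·(0) + (0.3)·(-2) - 2.4 = -7.0
ŷ1 = (2.0)·(-1) + (-1.1)·(3) + (0.3)·(1) - 2.4 = -7.4
ŷ2 = (2.0)·(2) + (-1.1)·(-3) + (0.3)·(4) - 2.4 = 6.1
errors² = [0.36, 0.16, 1.69]
MSE = 2.2100/3 = 0.7367

0.7367


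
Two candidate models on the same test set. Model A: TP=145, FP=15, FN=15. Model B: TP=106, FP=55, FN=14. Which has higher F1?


Model A: P=145/160=0.9062, R=145/160=0.9062, F1=2PR/(P+R)=2TP/(2TP+FP+FN)=290/320=0.9062
Model B: P=106/161=0.6584, R=106/120=0.8833, F1=2PR/(P+R)=2TP/(2TP+FP+FN)=212/281=0.7544
0.9062 > 0.7544 → Model A

Model A


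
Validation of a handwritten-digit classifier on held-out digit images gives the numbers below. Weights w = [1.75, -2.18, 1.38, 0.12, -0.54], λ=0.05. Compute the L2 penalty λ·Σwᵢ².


‖w‖₂² = (1.75)² + (-2.18)² + (1.38)² + (0.12)² + (-0.54)²
     = 3.0625 + 4.7524 + 1.9044 + 0.0144 + 0.2916
     = 10.0253
λ·‖w‖₂² = 0.05·10.0253 = 0.501265

0.501265


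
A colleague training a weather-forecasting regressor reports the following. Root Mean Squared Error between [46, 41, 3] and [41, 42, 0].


MSE = 35/3 = 11.6667
RMSE = √(35/3) = 3.4157

3.4157


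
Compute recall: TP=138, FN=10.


Recall = TP/(TP+FN)
= 138/(138+10)
= 138/148 = 93.24%

93.24%


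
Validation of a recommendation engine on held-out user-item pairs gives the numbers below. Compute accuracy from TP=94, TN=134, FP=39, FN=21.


Accuracy = (TP+TN)/(TP+TN+FP+FN)
= (94+134)/(288)
= 228/288 = 79.17%

79.17%


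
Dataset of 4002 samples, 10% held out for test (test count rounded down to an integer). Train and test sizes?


Test = ⌊4002·10/100⌋ = 400
Train = 4002 - 400 = 3602

Train: 3602, Test: 400


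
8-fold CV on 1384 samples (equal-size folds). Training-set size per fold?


Fold size = 1384/8 = 173
Training per fold = 1384 - 173 = 1211

1211


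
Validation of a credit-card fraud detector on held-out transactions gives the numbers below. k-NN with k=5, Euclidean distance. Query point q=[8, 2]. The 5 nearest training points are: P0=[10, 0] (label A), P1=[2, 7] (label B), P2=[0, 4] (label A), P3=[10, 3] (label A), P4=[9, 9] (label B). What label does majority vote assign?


d(q,P0) = 2.8284  (label A)
d(q,P1) = 7.8102  (label B)
d(q,P2) = 8.2462  (label A)
d(q,P3) = 2.2361  (label A)
d(q,P4) = 7.0711  (label B)
Votes: A=3, B=2
Majority → A

A


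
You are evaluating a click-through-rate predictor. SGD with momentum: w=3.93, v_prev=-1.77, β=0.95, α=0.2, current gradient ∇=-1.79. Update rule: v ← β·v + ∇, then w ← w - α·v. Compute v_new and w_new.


v_new = 0.95·-1.77 - 1.79 = -1.6815 - 1.79 = -3.4715
w_new = 3.93 - 0.2·-3.4715 = 3.93 + 0.6943 = 4.6243

v_new=-3.4715, w_new=4.6243


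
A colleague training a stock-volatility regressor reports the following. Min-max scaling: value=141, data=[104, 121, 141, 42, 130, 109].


min=42, max=141
(141-42)/(141-42) = 99/99 = 1.0

1.0


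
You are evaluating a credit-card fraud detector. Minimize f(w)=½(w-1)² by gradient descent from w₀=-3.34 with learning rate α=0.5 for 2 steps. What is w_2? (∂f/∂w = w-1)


step 1: grad = -3.34-1 = -4.34; w = -3.34 - 0.5·(-4.34) = -1.17
step 2: grad = -1.17-1 = -2.17; w = -1.17 - 0.5·(-2.17) = -0.085

-0.085


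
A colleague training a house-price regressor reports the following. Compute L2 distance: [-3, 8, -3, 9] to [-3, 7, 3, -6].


d = √((-3+ 3)² + (8-7)² + (-3-3)² + (9+ 6)²)
  = √(0 + 1 + 36 + 225)
  = √262 = 16.1864

16.1864


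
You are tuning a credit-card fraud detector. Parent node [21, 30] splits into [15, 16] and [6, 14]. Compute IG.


Parent = [21, 30], H_parent = 0.9774
H_left = 0.9992 (n=31), H_right = 0.8813 (n=20)
H_children = (31/51)·0.9992 + (20/51)·0.8813 = 0.953
IG = 0.9774 - 0.953 = 0.0244

0.0244


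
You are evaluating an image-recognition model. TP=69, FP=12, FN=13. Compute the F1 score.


Precision = 69/81 = 0.8519
Recall = 69/82 = 0.8415
F1 = 2·P·R/(P+R) = 2·TP/(2·TP+FP+FN) = 138/(138+12+13) = 138/163 = 0.8466

0.8466


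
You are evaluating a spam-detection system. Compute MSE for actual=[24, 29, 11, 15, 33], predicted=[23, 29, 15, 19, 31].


Squared errors: (24-23)²=1, (29-29)²=0, (11-15)²=16, (15-19)²=16, (33-31)²=4
Sum = 37
MSE = 37/5 = 37/5

37/5


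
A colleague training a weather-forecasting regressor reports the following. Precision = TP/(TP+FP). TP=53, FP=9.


Precision = TP/(TP+FP)
= 53/(53+9)
= 53/62 = 85.48%

85.48%


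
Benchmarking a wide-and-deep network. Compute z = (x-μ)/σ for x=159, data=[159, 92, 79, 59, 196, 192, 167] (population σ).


μ = 134.8571, σ = 52.5505
z = (159 - 134.8571)/52.5505 = 0.4594

0.4594


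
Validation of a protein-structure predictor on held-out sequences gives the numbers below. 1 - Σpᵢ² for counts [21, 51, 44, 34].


Probabilities: [21/150, 51/150, 44/150, 34/150] ≈ [0.14, 0.34, 0.2933, 0.2267]
Σpᵢ² = (441 + 2601 + 1936 + 1156)/150² = 6134/22500
Gini = 1 - Σpᵢ² = 1 - 6134/22500 = 0.7274

0.7274


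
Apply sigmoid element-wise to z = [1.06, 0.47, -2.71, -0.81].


σ(1.06) = 1/(1+e^-1.06) = 0.7427
σ(0.47) = 1/(1+e^-0.47) = 0.6154
σ(-2.71) = 1/(1+e^2.71) = 0.0624
σ(-0.81) = 1/(1+e^0.81) = 0.3079
result = [0.7427, 0.6154, 0.0624, 0.3079]

[0.7427, 0.6154, 0.0624, 0.3079]


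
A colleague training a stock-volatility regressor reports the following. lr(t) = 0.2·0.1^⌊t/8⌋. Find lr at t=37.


n_drops = ⌊37/8⌋ = 4
lr = 0.2·0.1^4 = 0.2·0.0001 = 0.00002

0.00002


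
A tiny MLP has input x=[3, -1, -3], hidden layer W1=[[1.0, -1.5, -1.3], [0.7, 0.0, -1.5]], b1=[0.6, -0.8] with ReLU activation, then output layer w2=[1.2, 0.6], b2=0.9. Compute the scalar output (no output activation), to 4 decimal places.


z1[0] = (1.0)·(3) + (-1.5)·(-1) + (-1.3)·(-3) + 0.6 = 9.0
z1[1] = (0.7)·(3) + (0.0)·(-1) + (-1.5)·(-3) - 0.8 = 5.8
h = ReLU(z1) = [9.0, 5.8]
output = (1.2)·(9.0) + (0.6)·(5.8) + 0.9 = 15.18

15.18


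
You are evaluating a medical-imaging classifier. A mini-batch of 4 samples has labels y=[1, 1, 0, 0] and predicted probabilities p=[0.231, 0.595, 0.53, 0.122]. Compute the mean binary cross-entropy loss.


L[0] = -ln(0.231) = 1.4653
L[1] = -ln(0.595) = 0.5192
L[2] = -ln(1-0.53) = -ln(0.47) = 0.755
L[3] = -ln(1-0.122) = -ln(0.878) = 0.1301
mean = (1.4653 + 0.5192 + 0.755 + 0.1301)/4 = 0.7174

0.7174


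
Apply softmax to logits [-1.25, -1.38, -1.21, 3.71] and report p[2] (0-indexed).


Exponentials: e^-1.25=0.2865, e^-1.38=0.2516, e^-1.21=0.2982, e^3.71=40.8538
Sum = 41.6901
Softmax = [0.0069, 0.006, 0.0072, 0.9799]
p[2] = 0.2982/41.6901 = 0.0072

0.0072


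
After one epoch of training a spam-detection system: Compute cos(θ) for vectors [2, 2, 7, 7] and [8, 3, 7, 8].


A·B = 2·8 + 2·3 + 7·7 + 7·8 = 127
‖A‖ = √106 = 10.2956, ‖B‖ = √186 = 13.6382
cos = 127/(√106·√186) = 127/√19716 = 0.9045

0.9045


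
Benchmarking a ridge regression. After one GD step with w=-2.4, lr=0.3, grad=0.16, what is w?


w_new = w - α·∇
= -2.4 - 0.3·0.16
= -2.4 - 0.048
= -2.448

-2.448


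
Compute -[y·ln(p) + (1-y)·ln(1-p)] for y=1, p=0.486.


BCE = -[y·ln(p) + (1-y)·ln(1-p)]
= -1·ln(0.486) - 0
= -ln(0.486) = 0.7215

0.7215


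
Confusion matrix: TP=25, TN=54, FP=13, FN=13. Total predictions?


Total = TP + TN + FP + FN
= 25 + 54 + 13 + 13
= 105
(Predicted positive: 38, predicted negative: 67)

105


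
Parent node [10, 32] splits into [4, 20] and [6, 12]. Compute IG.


Parent = [10, 32], H_parent = 0.7919
H_left = 0.65 (n=24), H_right = 0.9183 (n=18)
H_children = (24/42)·0.65 + (18/42)·0.9183 = 0.765
IG = 0.7919 - 0.765 = 0.0269

0.0269


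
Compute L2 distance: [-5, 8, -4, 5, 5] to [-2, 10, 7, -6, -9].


d = √((-5+ 2)² + (8-10)² + (-4-7)² + (5+ 6)² + (5+ 9)²)
  = √(9 + 4 + 121 + 121 + 196)
  = √451 = 21.2368

21.2368


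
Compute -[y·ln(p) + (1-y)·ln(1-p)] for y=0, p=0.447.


BCE = -[y·ln(p) + (1-y)·ln(1-p)]
= -0 - 1·ln(1-0.447)
= -ln(0.553) = 0.5924

0.5924


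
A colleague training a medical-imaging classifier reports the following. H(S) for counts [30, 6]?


Probabilities: [30/36, 6/36] ≈ [0.8333, 0.1667]
H = -((30/36)·log₂(30/36) + (6/36)·log₂(6/36))
  = 0.65 bits

0.65 bits


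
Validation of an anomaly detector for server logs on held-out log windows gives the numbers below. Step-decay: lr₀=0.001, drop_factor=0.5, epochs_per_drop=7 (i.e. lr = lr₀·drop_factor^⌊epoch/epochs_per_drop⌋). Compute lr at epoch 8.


n_drops = ⌊8/7⌋ = 1
lr = 0.001·0.5^1 = 0.001·0.5 = 0.0005

0.0005


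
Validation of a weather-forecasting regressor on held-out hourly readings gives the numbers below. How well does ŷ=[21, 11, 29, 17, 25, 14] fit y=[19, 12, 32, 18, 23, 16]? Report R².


ȳ = 20
SS_res = Σ(y-ŷ)² = 23
SS_tot = Σ(y-ȳ)² = 238
R² = 1 - SS_res/SS_tot = 1 - 0.0966 = 0.9034

0.9034


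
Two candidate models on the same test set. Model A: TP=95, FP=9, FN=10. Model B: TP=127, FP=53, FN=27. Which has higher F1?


Model A: P=95/104=0.9135, R=95/105=0.9048, F1=2PR/(P+R)=2TP/(2TP+FP+FN)=190/209=0.9091
Model B: P=127/180=0.7056, R=127/154=0.8247, F1=2PR/(P+R)=2TP/(2TP+FP+FN)=254/334=0.7605
0.9091 > 0.7605 → Model A

Model A


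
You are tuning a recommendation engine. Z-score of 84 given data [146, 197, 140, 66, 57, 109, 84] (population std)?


μ = 114.1429, σ = 46.3941
z = (84 - 114.1429)/46.3941 = -0.6497

-0.6497


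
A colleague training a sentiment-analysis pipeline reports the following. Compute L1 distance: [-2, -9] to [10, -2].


d = |-2-10| + |-9+ 2|
  = 12 + 7
  = 19

19


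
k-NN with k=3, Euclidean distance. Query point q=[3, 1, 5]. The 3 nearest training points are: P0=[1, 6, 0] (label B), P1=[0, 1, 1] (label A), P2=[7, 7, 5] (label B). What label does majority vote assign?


d(q,P0) = 7.3485  (label B)
d(q,P1) = 5.0  (label A)
d(q,P2) = 7.2111  (label B)
Votes: A=1, B=2
Majority → B

B


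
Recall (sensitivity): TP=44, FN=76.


Recall = TP/(TP+FN)
= 44/(44+76)
= 44/120 = 36.67%

36.67%


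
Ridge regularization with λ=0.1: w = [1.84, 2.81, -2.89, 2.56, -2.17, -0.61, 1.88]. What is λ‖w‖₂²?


‖w‖₂² = (1.84)² + (2.81)² + (-2.89)² + (2.56)² + (-2.17)² + (-0.61)² + (1.88)²
     = 3.3856 + 7.8961 + 8.3521 + 6.5536 + 4.7089 + 0.3721 + 3.5344
     = 34.8028
λ·‖w‖₂² = 0.1·34.8028 = 3.48028

3.48028


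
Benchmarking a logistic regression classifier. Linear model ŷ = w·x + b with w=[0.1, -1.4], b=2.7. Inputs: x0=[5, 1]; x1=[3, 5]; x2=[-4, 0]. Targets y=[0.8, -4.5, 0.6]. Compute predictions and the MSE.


ŷ0 = (0.1)·(5) + (-1.4)·(1) + 2.7 = 1.8
ŷ1 = (0.1)·(3) + (-1.4)·(5) + 2.7 = -4.0
ŷ2 = (0.1)·(-4) + (-1.4)·(0) + 2.7 = 2.3
errors² = [1.0, 0.25, 2.89]
MSE = 4.1400/3 = 1.38

1.38


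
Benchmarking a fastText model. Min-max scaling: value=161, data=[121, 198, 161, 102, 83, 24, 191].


min=24, max=198
(161-24)/(198-24) = 137/174 = 0.7874

0.7874


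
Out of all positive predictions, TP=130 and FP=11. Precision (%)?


Precision = TP/(TP+FP)
= 130/(130+11)
= 130/141 = 92.2%

92.2%


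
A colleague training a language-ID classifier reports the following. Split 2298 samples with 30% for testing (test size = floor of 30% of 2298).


Test = ⌊2298·30/100⌋ = 689
Train = 2298 - 689 = 1609

Train: 1609, Test: 689


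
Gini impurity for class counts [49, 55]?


Probabilities: [49/104, 55/104] ≈ [0.4712, 0.5288]
Σpᵢ² = (2401 + 3025)/104² = 5426/10816
Gini = 1 - Σpᵢ² = 1 - 5426/10816 = 0.4983

0.4983


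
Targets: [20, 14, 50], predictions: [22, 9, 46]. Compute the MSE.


Squared errors: (20-22)²=4, (14-9)²=25, (50-46)²=16
Sum = 45
MSE = 45/3 = 15

15


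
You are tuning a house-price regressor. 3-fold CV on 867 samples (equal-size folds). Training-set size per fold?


Fold size = 867/3 = 289
Training per fold = 867 - 289 = 578

578


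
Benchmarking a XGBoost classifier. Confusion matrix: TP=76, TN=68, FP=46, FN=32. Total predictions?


Total = TP + TN + FP + FN
= 76 + 68 + 46 + 32
= 222
(Predicted positive: 122, predicted negative: 100)

222


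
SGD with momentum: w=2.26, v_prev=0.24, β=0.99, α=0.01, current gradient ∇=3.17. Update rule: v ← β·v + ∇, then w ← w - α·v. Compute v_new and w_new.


v_new = 0.99·0.24 + 3.17 = 0.2376 + 3.17 = 3.4076
w_new = 2.26 - 0.01·3.4076 = 2.26 - 0.034076 = 2.225924

v_new=3.4076, w_new=2.225924


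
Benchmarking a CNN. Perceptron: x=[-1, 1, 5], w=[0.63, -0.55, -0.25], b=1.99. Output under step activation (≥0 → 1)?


z = (-1)·(0.63) + (1)·(-0.55) + (5)·(-0.25) + 1.99
  = -0.44
step(z) = 0 (z<0)

0


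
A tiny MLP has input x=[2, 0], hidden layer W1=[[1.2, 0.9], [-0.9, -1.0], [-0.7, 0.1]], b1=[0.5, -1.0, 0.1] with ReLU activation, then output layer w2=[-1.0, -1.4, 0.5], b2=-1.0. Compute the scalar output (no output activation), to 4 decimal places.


z1[0] = (1.2)·(2) + (0.9)·(0) + 0.5 = 2.9
z1[1] = (-0.9)·(2) + (-1.0)·(0) - 1.0 = -2.8
z1[2] = (-0.7)·(2) + (0.1)·(0) + 0.1 = -1.3
h = ReLU(z1) = [2.9, 0.0, 0.0]
output = (-1.0)·(2.9) + (-1.4)·(0.0) + (0.5)·(0.0) - 1.0 = -3.9

-3.9


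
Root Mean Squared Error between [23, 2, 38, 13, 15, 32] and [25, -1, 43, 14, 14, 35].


MSE = 49/6 = 8.1667
RMSE = √(49/6) = 2.8577

2.8577


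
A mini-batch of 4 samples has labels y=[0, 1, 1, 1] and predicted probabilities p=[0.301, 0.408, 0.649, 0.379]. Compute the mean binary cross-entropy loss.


L[0] = -ln(1-0.301) = -ln(0.699) = 0.3581
L[1] = -ln(0.408) = 0.8965
L[2] = -ln(0.649) = 0.4323
L[3] = -ln(0.379) = 0.9702
mean = (0.3581 + 0.8965 + 0.4323 + 0.9702)/4 = 0.6643

0.6643


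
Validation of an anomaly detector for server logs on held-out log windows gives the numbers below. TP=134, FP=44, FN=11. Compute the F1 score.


Precision = 134/178 = 0.7528
Recall = 134/145 = 0.9241
F1 = 2·P·R/(P+R) = 2·TP/(2·TP+FP+FN) = 268/(268+44+11) = 268/323 = 0.8297

0.8297


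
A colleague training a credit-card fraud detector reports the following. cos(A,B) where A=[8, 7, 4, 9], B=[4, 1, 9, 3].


A·B = 8·4 + 7·1 + 4·9 + 9·3 = 102
‖A‖ = √210 = 14.4914, ‖B‖ = √107 = 10.3441
cos = 102/(√210·√107) = 102/√22470 = 0.6805

0.6805


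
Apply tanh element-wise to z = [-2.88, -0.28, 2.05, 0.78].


tanh(-2.88) = -0.9937
tanh(-0.28) = -0.2729
tanh(2.05) = 0.9674
tanh(0.78) = 0.6527
result = [-0.9937, -0.2729, 0.9674, 0.6527]

[-0.9937, -0.2729, 0.9674, 0.6527]


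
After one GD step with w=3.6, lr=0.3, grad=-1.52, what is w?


w_new = w - α·∇
= 3.6 - 0.3·-1.52
= 3.6 + 0.456
= 4.056

4.056


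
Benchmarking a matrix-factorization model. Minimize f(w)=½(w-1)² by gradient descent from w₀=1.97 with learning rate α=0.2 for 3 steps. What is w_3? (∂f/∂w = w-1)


step 1: grad = 1.97-1 = 0.97; w = 1.97 - 0.2·(0.97) = 1.776
step 2: grad = 1.776-1 = 0.776; w = 1.776 - 0.2·(0.776) = 1.6208
step 3: grad = 1.6208-1 = 0.6208; w = 1.6208 - 0.2·(0.6208) = 1.49664

1.49664


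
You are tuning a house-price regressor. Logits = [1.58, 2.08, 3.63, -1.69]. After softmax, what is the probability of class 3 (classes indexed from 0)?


Exponentials: e^1.58=4.855, e^2.08=8.0045, e^3.63=37.7128, e^-1.69=0.1845
Sum = 50.7568
Softmax = [0.0957, 0.1577, 0.743, 0.0036]
p[3] = 0.1845/50.7568 = 0.0036

0.0036


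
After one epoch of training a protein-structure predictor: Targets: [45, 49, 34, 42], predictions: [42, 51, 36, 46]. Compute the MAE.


Absolute errors: |45-42|=3, |49-51|=2, |34-36|=2, |42-46|=4
Sum = 11
MAE = 11/4 = 11/4

11/4


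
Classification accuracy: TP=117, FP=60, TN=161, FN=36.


Accuracy = (TP+TN)/(TP+TN+FP+FN)
= (117+161)/(374)
= 278/374 = 74.33%

74.33%


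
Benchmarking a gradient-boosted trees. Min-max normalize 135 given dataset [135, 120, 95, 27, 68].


min=27, max=135
(135-27)/(135-27) = 108/108 = 1.0

1.0


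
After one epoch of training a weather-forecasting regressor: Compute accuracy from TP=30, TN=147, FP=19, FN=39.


Accuracy = (TP+TN)/(TP+TN+FP+FN)
= (30+147)/(235)
= 177/235 = 75.32%

75.32%


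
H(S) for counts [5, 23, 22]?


Probabilities: [5/50, 23/50, 22/50] ≈ [0.1, 0.46, 0.44]
H = -((5/50)·log₂(5/50) + (23/50)·log₂(23/50) + (22/50)·log₂(22/50))
  = 1.3687 bits

1.3687 bits


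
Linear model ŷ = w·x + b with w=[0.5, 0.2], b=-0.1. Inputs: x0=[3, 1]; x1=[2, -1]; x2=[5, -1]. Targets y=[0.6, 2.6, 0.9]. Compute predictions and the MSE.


ŷ0 = (0.5)·(3) + (0.2)·(1) - 0.1 = 1.6
ŷ1 = (0.5)·(2) + (0.2)·(-1) - 0.1 = 0.7
ŷ2 = (0.5)·(5) + (0.2)·(-1) - 0.1 = 2.2
errors² = [1.0, 3.61, 1.69]
MSE = 6.3000/3 = 2.1

2.1


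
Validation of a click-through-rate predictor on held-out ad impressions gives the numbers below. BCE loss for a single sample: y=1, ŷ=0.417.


BCE = -[y·ln(p) + (1-y)·ln(1-p)]
= -1·ln(0.417) - 0
= -ln(0.417) = 0.8747

0.8747


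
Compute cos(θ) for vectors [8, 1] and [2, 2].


A·B = 8·2 + 1·2 = 18
‖A‖ = √65 = 8.0623, ‖B‖ = √8 = 2.8284
cos = 18/(√65·√8) = 18/√520 = 0.7894

0.7894


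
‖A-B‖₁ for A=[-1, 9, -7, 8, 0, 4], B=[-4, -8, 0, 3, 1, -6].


d = |-1+ 4| + |9+ 8| + |-7-0| + |8-3| + |0-1| + |4+ 6|
  = 3 + 17 + 7 + 5 + 1 + 10
  = 43

43


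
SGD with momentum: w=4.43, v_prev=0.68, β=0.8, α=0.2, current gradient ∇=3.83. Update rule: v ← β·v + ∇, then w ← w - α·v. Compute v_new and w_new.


v_new = 0.8·0.68 + 3.83 = 0.544 + 3.83 = 4.374
w_new = 4.43 - 0.2·4.374 = 4.43 - 0.8748 = 3.5552

v_new=4.374, w_new=3.5552


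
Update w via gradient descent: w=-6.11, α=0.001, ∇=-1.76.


w_new = w - α·∇
= -6.11 - 0.001·-1.76
= -6.11 + 0.00176
= -6.10824

-6.10824


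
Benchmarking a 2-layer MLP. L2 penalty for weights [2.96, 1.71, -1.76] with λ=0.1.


‖w‖₂² = (2.96)² + (1.71)² + (-1.76)²
     = 8.7616 + 2.9241 + 3.0976
     = 14.7833
λ·‖w‖₂² = 0.1·14.7833 = 1.47833

1.47833


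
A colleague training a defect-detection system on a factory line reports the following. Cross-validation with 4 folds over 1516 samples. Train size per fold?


Fold size = 1516/4 = 379
Training per fold = 1516 - 379 = 1137

1137


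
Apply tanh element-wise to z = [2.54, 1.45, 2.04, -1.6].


tanh(2.54) = 0.9876
tanh(1.45) = 0.8957
tanh(2.04) = 0.9667
tanh(-1.6) = -0.9217
result = [0.9876, 0.8957, 0.9667, -0.9217]

[0.9876, 0.8957, 0.9667, -0.9217]


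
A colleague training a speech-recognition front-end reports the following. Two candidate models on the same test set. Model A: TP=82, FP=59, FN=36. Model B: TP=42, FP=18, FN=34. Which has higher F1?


Model A: P=82/141=0.5816, R=82/118=0.6949, F1=2PR/(P+R)=2TP/(2TP+FP+FN)=164/259=0.6332
Model B: P=42/60=0.7, R=42/76=0.5526, F1=2PR/(P+R)=2TP/(2TP+FP+FN)=84/136=0.6176
0.6332 > 0.6176 → Model A

Model A


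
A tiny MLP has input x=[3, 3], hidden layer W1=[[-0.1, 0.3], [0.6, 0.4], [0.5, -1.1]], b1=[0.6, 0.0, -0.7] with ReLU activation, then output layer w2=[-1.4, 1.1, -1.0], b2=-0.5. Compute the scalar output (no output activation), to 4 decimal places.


z1[0] = (-0.1)·(3) + (0.3)·(3) + 0.6 = 1.2
z1[1] = (0.6)·(3) + (0.4)·(3) + 0.0 = 3.0
z1[2] = (0.5)·(3) + (-1.1)·(3) - 0.7 = -2.5
h = ReLU(z1) = [1.2, 3.0, 0.0]
output = (-1.4)·(1.2) + (1.1)·(3.0) + (-1.0)·(0.0) - 0.5 = 1.12

1.12


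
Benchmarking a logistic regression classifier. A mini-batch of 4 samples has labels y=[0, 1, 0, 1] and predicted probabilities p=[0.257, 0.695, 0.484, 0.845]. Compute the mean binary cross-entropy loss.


L[0] = -ln(1-0.257) = -ln(0.743) = 0.2971
L[1] = -ln(0.695) = 0.3638
L[2] = -ln(1-0.484) = -ln(0.516) = 0.6616
L[3] = -ln(0.845) = 0.1684
mean = (0.2971 + 0.3638 + 0.6616 + 0.1684)/4 = 0.3727

0.3727


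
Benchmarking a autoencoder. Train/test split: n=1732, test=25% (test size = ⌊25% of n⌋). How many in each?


Test = ⌊1732·25/100⌋ = 433
Train = 1732 - 433 = 1299

Train: 1299, Test: 433


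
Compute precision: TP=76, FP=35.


Precision = TP/(TP+FP)
= 76/(76+35)
= 76/111 = 68.47%

68.47%


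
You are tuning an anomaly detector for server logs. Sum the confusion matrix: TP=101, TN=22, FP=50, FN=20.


Total = TP + TN + FP + FN
= 101 + 22 + 50 + 20
= 193
(Predicted positive: 151, predicted negative: 42)

193


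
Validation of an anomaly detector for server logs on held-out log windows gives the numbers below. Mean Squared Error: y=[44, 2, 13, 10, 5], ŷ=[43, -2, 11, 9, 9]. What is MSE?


Squared errors: (44-43)²=1, (2+ 2)²=16, (13-11)²=4, (10-9)²=1, (5-9)²=16
Sum = 38
MSE = 38/5 = 38/5

38/5


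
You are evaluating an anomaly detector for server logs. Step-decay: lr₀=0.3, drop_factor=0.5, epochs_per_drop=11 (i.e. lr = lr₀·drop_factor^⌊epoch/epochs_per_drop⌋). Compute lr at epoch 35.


n_drops = ⌊35/11⌋ = 3
lr = 0.3·0.5^3 = 0.3·0.125 = 0.0375

0.0375


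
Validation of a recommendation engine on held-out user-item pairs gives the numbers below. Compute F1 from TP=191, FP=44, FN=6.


Precision = 191/235 = 0.8128
Recall = 191/197 = 0.9695
F1 = 2·P·R/(P+R) = 2·TP/(2·TP+FP+FN) = 382/(382+44+6) = 382/432 = 0.8843

0.8843


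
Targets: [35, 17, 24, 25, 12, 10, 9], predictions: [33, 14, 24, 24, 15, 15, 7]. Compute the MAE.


Absolute errors: |35-33|=2, |17-14|=3, |24-24|=0, |25-24|=1, |12-15|=3, |10-15|=5, |9-7|=2
Sum = 16
MAE = 16/7 = 16/7

16/7


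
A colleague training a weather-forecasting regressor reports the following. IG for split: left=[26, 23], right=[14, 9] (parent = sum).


Parent = [40, 32], H_parent = 0.9911
H_left = 0.9973 (n=49), H_right = 0.9656 (n=23)
H_children = (49/72)·0.9973 + (23/72)·0.9656 = 0.9872
IG = 0.9911 - 0.9872 = 0.0039

0.0039


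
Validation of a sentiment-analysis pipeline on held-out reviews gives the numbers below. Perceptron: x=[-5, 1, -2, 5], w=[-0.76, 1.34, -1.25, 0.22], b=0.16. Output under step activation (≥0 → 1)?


z = (-5)·(-0.76) + (1)·(1.34) + (-2)·(-1.25) + (5)·(0.22) + 0.16
  = 8.9
step(z) = 1 (z≥0)

1


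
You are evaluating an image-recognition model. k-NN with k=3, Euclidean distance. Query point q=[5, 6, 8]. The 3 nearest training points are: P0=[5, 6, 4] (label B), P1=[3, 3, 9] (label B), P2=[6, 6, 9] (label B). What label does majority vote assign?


d(q,P0) = 4.0  (label B)
d(q,P1) = 3.7417  (label B)
d(q,P2) = 1.4142  (label B)
Votes: A=0, B=3
Majority → B

B


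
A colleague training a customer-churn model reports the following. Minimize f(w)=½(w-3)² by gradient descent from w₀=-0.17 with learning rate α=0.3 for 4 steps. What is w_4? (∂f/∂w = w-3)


step 1: grad = -0.17-3 = -3.17; w = -0.17 - 0.3·(-3.17) = 0.781
step 2: grad = 0.781-3 = -2.219; w = 0.781 - 0.3·(-2.219) = 1.4467
step 3: grad = 1.4467-3 = -1.5533; w = 1.4467 - 0.3·(-1.5533) = 1.91269
step 4: grad = 1.91269-3 = -1.08731; w = 1.91269 - 0.3·(-1.08731) = 2.238883

2.238883


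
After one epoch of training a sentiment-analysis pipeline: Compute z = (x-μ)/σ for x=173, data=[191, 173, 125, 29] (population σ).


μ = 129.5, σ = 62.8391
z = (173 - 129.5)/62.8391 = 0.6922

0.6922


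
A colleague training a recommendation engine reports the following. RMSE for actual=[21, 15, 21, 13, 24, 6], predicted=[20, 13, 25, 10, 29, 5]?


MSE = 56/6 = 9.3333
RMSE = √(56/6) = 3.0551

3.0551


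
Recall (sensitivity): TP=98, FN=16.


Recall = TP/(TP+FN)
= 98/(98+16)
= 98/114 = 85.96%

85.96%


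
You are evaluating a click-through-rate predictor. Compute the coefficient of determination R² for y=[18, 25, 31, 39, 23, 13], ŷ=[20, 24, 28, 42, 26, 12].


ȳ = 24.8333
SS_res = Σ(y-ŷ)² = 33
SS_tot = Σ(y-ȳ)² = 428.83
R² = 1 - SS_res/SS_tot = 1 - 0.077 = 0.923

0.923


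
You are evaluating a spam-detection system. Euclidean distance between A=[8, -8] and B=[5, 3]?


d = √((8-5)² + (-8-3)²)
  = √(9 + 121)
  = √130 = 11.4018

11.4018


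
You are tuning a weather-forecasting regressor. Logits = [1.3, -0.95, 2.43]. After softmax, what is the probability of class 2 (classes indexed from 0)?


Exponentials: e^1.3=3.6693, e^-0.95=0.3867, e^2.43=11.3589
Sum = 15.4149
Softmax = [0.238, 0.0251, 0.7369]
p[2] = 11.3589/15.4149 = 0.7369

0.7369


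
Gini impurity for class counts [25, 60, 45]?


Probabilities: [25/130, 60/130, 45/130] ≈ [0.1923, 0.4615, 0.3462]
Σpᵢ² = (625 + 3600 + 2025)/130² = 6250/16900
Gini = 1 - Σpᵢ² = 1 - 6250/16900 = 0.6302

0.6302


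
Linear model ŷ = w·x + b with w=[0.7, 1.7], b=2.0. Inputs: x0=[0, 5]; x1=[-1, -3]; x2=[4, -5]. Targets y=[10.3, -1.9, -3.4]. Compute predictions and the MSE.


ŷ0 = (0.7)·(0) + (1.7)·(5) + 2.0 = 10.5
ŷ1 = (0.7)·(-1) + (1.7)·(-3) + 2.0 = -3.8
ŷ2 = (0.7)·(4) + (1.7)·(-5) + 2.0 = -3.7
errors² = [0.04, 3.61, 0.09]
MSE = 3.7400/3 = 1.2467

1.2467


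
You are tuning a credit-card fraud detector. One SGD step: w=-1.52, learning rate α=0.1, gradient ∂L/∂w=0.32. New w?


w_new = w - α·∇
= -1.52 - 0.1·0.32
= -1.52 - 0.032
= -1.552

-1.552


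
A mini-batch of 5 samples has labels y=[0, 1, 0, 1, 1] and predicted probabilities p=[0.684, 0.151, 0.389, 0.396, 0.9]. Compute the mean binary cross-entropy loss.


L[0] = -ln(1-0.684) = -ln(0.316) = 1.152
L[1] = -ln(0.151) = 1.8905
L[2] = -ln(1-0.389) = -ln(0.611) = 0.4927
L[3] = -ln(0.396) = 0.9263
L[4] = -ln(0.9) = 0.1054
mean = (1.152 + 1.8905 + 0.4927 + 0.9263 + 0.1054)/5 = 0.9134

0.9134


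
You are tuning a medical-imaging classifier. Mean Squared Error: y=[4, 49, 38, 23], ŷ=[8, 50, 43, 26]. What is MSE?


Squared errors: (4-8)²=16, (49-50)²=1, (38-43)²=25, (23-26)²=9
Sum = 51
MSE = 51/4 = 51/4

51/4


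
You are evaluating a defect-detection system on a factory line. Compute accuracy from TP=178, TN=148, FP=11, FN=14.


Accuracy = (TP+TN)/(TP+TN+FP+FN)
= (178+148)/(351)
= 326/351 = 92.88%

92.88%


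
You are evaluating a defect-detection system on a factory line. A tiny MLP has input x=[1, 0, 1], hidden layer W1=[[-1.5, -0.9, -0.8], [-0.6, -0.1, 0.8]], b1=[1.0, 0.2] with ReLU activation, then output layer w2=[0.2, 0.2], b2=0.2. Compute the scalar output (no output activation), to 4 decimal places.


z1[0] = (-1.5)·(1) + (-0.9)·(0) + (-0.8)·(1) + 1.0 = -1.3
z1[1] = (-0.6)·(1) + (-0.1)·(0) + (0.8)·(1) + 0.2 = 0.4
h = ReLU(z1) = [0.0, 0.4]
output = (0.2)·(0.0) + (0.2)·(0.4) + 0.2 = 0.28

0.28


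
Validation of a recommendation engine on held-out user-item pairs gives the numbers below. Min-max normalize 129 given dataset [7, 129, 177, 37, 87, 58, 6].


min=6, max=177
(129-6)/(177-6) = 123/171 = 0.7193

0.7193


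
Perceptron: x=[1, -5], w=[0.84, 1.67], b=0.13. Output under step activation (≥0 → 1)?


z = (1)·(0.84) + (-5)·(1.67) + 0.13
  = -7.38
step(z) = 0 (z<0)

0


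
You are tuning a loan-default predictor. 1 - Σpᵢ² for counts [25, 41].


Probabilities: [25/66, 41/66] ≈ [0.3788, 0.6212]
Σpᵢ² = (625 + 1681)/66² = 2306/4356
Gini = 1 - Σpᵢ² = 1 - 2306/4356 = 0.4706

0.4706


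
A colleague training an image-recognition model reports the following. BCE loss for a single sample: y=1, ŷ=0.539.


BCE = -[y·ln(p) + (1-y)·ln(1-p)]
= -1·ln(0.539) - 0
= -ln(0.539) = 0.618

0.618


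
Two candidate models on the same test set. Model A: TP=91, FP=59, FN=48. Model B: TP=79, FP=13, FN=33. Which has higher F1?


Model A: P=91/150=0.6067, R=91/139=0.6547, F1=2PR/(P+R)=2TP/(2TP+FP+FN)=182/289=0.6298
Model B: P=79/92=0.8587, R=79/112=0.7054, F1=2PR/(P+R)=2TP/(2TP+FP+FN)=158/204=0.7745
0.6298 < 0.7745 → Model B

Model B


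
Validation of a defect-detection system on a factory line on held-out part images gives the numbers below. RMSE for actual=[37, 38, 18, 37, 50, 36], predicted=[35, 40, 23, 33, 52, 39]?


MSE = 62/6 = 10.3333
RMSE = √(62/6) = 3.2146

3.2146


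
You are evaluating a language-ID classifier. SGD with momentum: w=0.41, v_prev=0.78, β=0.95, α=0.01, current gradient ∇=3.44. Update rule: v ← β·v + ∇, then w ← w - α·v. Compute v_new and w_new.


v_new = 0.95·0.78 + 3.44 = 0.741 + 3.44 = 4.181
w_new = 0.41 - 0.01·4.181 = 0.41 - 0.04181 = 0.36819

v_new=4.181, w_new=0.36819


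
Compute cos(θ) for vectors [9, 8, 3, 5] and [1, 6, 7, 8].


A·B = 9·1 + 8·6 + 3·7 + 5·8 = 118
‖A‖ = √179 = 13.3791, ‖B‖ = √150 = 12.2474
cos = 118/(√179·√150) = 118/√26850 = 0.7201

0.7201


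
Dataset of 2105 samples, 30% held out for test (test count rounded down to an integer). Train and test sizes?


Test = ⌊2105·30/100⌋ = 631
Train = 2105 - 631 = 1474

Train: 1474, Test: 631


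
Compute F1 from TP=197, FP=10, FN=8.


Precision = 197/207 = 0.9517
Recall = 197/205 = 0.961
F1 = 2·P·R/(P+R) = 2·TP/(2·TP+FP+FN) = 394/(394+10+8) = 394/412 = 0.9563

0.9563


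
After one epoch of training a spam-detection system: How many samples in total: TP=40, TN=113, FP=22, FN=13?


Total = TP + TN + FP + FN
= 40 + 113 + 22 + 13
= 188
(Predicted positive: 62, predicted negative: 126)

188


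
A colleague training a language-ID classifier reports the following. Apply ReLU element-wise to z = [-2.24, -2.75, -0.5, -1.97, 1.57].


ReLU(-2.24) = max(0, -2.24) = 0.0
ReLU(-2.75) = max(0, -2.75) = 0.0
ReLU(-0.5) = max(0, -0.5) = 0.0
ReLU(-1.97) = max(0, -1.97) = 0.0
ReLU(1.57) = max(0, 1.57) = 1.57
result = [0.0, 0.0, 0.0, 0.0, 1.57]

[0.0, 0.0, 0.0, 0.0, 1.57]


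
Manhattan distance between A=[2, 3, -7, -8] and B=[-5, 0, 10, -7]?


d = |2+ 5| + |3-0| + |-7-10| + |-8+ 7|
  = 7 + 3 + 17 + 1
  = 28

28


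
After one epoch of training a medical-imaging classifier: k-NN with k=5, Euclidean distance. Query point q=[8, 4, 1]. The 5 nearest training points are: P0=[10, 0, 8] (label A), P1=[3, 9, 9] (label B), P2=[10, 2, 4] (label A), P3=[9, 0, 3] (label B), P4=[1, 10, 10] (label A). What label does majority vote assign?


d(q,P0) = 8.3066  (label A)
d(q,P1) = 10.6771  (label B)
d(q,P2) = 4.1231  (label A)
d(q,P3) = 4.5826  (label B)
d(q,P4) = 12.8841  (label A)
Votes: A=3, B=2
Majority → A

A


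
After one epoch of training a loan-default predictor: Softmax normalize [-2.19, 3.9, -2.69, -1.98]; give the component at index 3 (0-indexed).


Exponentials: e^-2.19=0.1119, e^3.9=49.4024, e^-2.69=0.0679, e^-1.98=0.1381
Sum = 49.7203
Softmax = [0.0023, 0.9936, 0.0014, 0.0028]
p[3] = 0.1381/49.7203 = 0.0028

0.0028


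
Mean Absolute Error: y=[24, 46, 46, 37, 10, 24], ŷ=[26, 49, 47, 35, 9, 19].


Absolute errors: |24-26|=2, |46-49|=3, |46-47|=1, |37-35|=2, |10-9|=1, |24-19|=5
Sum = 14
MAE = 14/6 = 7/3

7/3


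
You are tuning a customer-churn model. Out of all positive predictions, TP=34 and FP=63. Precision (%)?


Precision = TP/(TP+FP)
= 34/(34+63)
= 34/97 = 35.05%

35.05%


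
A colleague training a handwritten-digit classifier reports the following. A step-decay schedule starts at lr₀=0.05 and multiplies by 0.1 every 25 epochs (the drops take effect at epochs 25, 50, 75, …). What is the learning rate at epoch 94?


n_drops = ⌊94/25⌋ = 3
lr = 0.05·0.1^3 = 0.05·0.001 = 0.00005

0.00005


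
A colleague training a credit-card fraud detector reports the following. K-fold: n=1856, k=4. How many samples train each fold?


Fold size = 1856/4 = 464
Training per fold = 1856 - 464 = 1392

1392


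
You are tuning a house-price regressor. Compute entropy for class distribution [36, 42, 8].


Probabilities: [36/86, 42/86, 8/86] ≈ [0.4186, 0.4884, 0.093]
H = -((36/86)·log₂(36/86) + (42/86)·log₂(42/86) + (8/86)·log₂(8/86))
  = 1.3496 bits

1.3496 bits


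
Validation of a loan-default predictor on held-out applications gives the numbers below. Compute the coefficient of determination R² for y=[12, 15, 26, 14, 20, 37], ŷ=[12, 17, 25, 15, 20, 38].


ȳ = 20.6667
SS_res = Σ(y-ŷ)² = 7
SS_tot = Σ(y-ȳ)² = 447.33
R² = 1 - SS_res/SS_tot = 1 - 0.0156 = 0.9844

0.9844


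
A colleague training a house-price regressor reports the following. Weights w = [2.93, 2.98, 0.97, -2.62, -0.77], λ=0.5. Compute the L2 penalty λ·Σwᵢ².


‖w‖₂² = (2.93)² + (2.98)² + (0.97)² + (-2.62)² + (-0.77)²
     = 8.5849 + 8.8804 + 0.9409 + 6.8644 + 0.5929
     = 25.8635
λ·‖w‖₂² = 0.5·25.8635 = 12.93175

12.93175


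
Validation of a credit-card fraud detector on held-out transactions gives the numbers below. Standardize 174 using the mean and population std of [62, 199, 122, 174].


μ = 139.25, σ = 52.5422
z = (174 - 139.25)/52.5422 = 0.6614

0.6614


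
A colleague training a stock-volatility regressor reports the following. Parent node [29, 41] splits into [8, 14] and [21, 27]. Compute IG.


Parent = [29, 41], H_parent = 0.9787
H_left = 0.9457 (n=22), H_right = 0.9887 (n=48)
H_children = (22/70)·0.9457 + (48/70)·0.9887 = 0.9752
IG = 0.9787 - 0.9752 = 0.0035

0.0035


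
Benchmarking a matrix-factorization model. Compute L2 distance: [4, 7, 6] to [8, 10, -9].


d = √((4-8)² + (7-10)² + (6+ 9)²)
  = √(16 + 9 + 225)
  = √250 = 15.8114

15.8114


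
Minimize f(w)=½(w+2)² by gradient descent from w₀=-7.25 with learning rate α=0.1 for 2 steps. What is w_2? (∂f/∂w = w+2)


step 1: grad = -7.25+2 = -5.25; w = -7.25 - 0.1·(-5.25) = -6.725
step 2: grad = -6.725+2 = -4.725; w = -6.725 - 0.1·(-4.725) = -6.2525

-6.2525


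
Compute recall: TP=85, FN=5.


Recall = TP/(TP+FN)
= 85/(85+5)
= 85/90 = 94.44%

94.44%


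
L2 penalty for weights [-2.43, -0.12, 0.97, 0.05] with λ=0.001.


‖w‖₂² = (-2.43)² + (-0.12)² + (0.97)² + (0.05)²
     = 5.9049 + 0.0144 + 0.9409 + 0.0025
     = 6.8627
λ·‖w‖₂² = 0.001·6.8627 = 0.006863

0.006863


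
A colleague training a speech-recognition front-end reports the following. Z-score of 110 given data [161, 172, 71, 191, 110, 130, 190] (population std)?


μ = 146.4286, σ = 41.4689
z = (110 - 146.4286)/41.4689 = -0.8785

-0.8785


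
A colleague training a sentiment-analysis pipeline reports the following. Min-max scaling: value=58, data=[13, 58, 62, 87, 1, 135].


min=1, max=135
(58-1)/(135-1) = 57/134 = 0.4254

0.4254


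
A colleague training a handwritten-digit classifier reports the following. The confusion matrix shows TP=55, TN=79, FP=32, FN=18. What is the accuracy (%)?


Accuracy = (TP+TN)/(TP+TN+FP+FN)
= (55+79)/(184)
= 134/184 = 72.83%

72.83%


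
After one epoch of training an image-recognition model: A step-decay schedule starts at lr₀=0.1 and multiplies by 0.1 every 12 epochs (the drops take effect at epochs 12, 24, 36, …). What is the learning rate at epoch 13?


n_drops = ⌊13/12⌋ = 1
lr = 0.1·0.1^1 = 0.1·0.1 = 0.01

0.01


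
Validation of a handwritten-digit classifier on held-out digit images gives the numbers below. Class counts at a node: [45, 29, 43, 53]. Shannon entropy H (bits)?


Probabilities: [45/170, 29/170, 43/170, 53/170] ≈ [0.2647, 0.1706, 0.2529, 0.3118]
H = -((45/170)·log₂(45/170) + (29/170)·log₂(29/170) + (43/170)·log₂(43/170) + (53/170)·log₂(53/170))
  = 1.9687 bits

1.9687 bits


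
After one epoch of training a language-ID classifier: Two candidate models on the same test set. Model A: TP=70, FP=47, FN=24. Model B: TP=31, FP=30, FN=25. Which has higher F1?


Model A: P=70/117=0.5983, R=70/94=0.7447, F1=2PR/(P+R)=2TP/(2TP+FP+FN)=140/211=0.6635
Model B: P=31/61=0.5082, R=31/56=0.5536, F1=2PR/(P+R)=2TP/(2TP+FP+FN)=62/117=0.5299
0.6635 > 0.5299 → Model A

Model A


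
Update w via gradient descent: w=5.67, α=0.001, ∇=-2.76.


w_new = w - α·∇
= 5.67 - 0.001·-2.76
= 5.67 + 0.00276
= 5.67276

5.67276


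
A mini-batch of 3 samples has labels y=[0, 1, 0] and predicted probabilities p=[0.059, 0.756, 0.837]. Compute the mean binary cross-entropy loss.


L[0] = -ln(1-0.059) = -ln(0.941) = 0.0608
L[1] = -ln(0.756) = 0.2797
L[2] = -ln(1-0.837) = -ln(0.163) = 1.814
mean = (0.0608 + 0.2797 + 1.814)/3 = 0.7182

0.7182


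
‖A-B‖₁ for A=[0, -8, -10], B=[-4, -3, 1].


d = |0+ 4| + |-8+ 3| + |-10-1|
  = 4 + 5 + 11
  = 20

20


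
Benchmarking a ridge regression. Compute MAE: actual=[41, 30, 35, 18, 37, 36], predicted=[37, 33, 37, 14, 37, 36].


Absolute errors: |41-37|=4, |30-33|=3, |35-37|=2, |18-14|=4, |37-37|=0, |36-36|=0
Sum = 13
MAE = 13/6 = 13/6

13/6


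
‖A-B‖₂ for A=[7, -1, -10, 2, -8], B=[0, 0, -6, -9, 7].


d = √((7-0)² + (-1-0)² + (-10+ 6)² + (2+ 9)² + (-8-7)²)
  = √(49 + 1 + 16 + 121 + 225)
  = √412 = 20.2978

20.2978


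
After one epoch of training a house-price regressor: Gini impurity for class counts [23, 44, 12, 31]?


Probabilities: [23/110, 44/110, 12/110, 31/110] ≈ [0.2091, 0.4, 0.1091, 0.2818]
Σpᵢ² = (529 + 1936 + 144 + 961)/110² = 3570/12100
Gini = 1 - Σpᵢ² = 1 - 3570/12100 = 0.705

0.705


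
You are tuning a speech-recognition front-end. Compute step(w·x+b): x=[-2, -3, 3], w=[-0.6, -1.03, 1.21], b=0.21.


z = (-2)·(-0.6) + (-3)·(-1.03) + (3)·(1.21) + 0.21
  = 8.13
step(z) = 1 (z≥0)

1


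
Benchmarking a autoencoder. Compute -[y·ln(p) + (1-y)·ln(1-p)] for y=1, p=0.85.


BCE = -[y·ln(p) + (1-y)·ln(1-p)]
= -1·ln(0.85) - 0
= -ln(0.85) = 0.1625

0.1625


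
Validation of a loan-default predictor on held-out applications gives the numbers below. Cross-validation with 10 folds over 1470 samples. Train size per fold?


Fold size = 1470/10 = 147
Training per fold = 1470 - 147 = 1323

1323


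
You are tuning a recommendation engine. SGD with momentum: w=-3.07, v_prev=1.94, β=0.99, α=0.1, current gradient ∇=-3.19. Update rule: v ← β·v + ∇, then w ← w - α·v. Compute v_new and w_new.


v_new = 0.99·1.94 - 3.19 = 1.9206 - 3.19 = -1.2694
w_new = -3.07 - 0.1·-1.2694 = -3.07 + 0.12694 = -2.94306

v_new=-1.2694, w_new=-2.94306


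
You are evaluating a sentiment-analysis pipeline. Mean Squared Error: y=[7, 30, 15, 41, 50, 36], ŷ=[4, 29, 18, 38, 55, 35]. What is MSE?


Squared errors: (7-4)²=9, (30-29)²=1, (15-18)²=9, (41-38)²=9, (50-55)²=25, (36-35)²=1
Sum = 54
MSE = 54/6 = 9

9


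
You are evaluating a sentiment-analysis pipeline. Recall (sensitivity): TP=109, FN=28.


Recall = TP/(TP+FN)
= 109/(109+28)
= 109/137 = 79.56%

79.56%


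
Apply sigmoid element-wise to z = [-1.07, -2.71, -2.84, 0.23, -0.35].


σ(-1.07) = 1/(1+e^1.07) = 0.2554
σ(-2.71) = 1/(1+e^2.71) = 0.0624
σ(-2.84) = 1/(1+e^2.84) = 0.0552
σ(0.23) = 1/(1+e^-0.23) = 0.5572
σ(-0.35) = 1/(1+e^0.35) = 0.4134
result = [0.2554, 0.0624, 0.0552, 0.5572, 0.4134]

[0.2554, 0.0624, 0.0552, 0.5572, 0.4134]
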